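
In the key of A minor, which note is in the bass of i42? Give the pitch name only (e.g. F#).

G

i in A minor has root A; the chord is A-C-E-G.
The figure 42 means third inversion — the seventh is in the bass.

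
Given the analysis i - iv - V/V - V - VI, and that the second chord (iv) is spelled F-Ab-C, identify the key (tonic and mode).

C minor

The anchor chord is a minor triad on F, labeled iv.
Counting down 3 scale steps from F places the tonic on C; a minor triad on degree 4 is diatonic only in minor.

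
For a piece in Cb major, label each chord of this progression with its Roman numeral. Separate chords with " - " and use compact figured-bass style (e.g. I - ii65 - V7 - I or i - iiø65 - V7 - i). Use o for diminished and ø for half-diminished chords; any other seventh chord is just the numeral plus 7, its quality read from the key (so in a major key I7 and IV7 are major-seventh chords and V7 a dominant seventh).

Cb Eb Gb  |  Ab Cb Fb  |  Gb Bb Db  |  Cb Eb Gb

I - IV6 - V - I

Cb-Eb-Gb: root Cb is the tonic; major triad there is I.
Ab-Cb-Fb has root Fb, degree 4 in Cb major, so IV6.
Gb-Bb-Db has root Gb, degree 5 in Cb major, so V.
Cb-Eb-Gb: major triad on Cb = scale degree 1 → I.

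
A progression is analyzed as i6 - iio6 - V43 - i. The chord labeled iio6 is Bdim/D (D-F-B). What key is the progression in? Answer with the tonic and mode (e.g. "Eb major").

A minor

The anchor chord is a diminished triad on B, labeled iio6.
iio6 on B implies B is the supertonic; that puts the tonic at A, and the lowercase numeral fits minor mode.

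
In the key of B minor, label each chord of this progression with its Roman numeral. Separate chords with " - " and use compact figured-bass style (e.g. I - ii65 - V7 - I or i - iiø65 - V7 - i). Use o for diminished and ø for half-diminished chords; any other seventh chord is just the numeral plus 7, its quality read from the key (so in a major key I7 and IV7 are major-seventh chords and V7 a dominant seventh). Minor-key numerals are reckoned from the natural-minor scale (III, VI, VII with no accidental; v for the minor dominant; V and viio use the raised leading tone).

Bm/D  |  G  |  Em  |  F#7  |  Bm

i6 - VI - iv - V7 - i

Bm/D: root B is the tonic; minor triad there is i6.
G: root G is the submediant; major triad there is VI.
Em: minor triad on E = scale degree 4 → iv.
F#7: root F# is the dominant; dominant seventh chord there is V7.
Bm: minor triad on B = scale degree 1 → i.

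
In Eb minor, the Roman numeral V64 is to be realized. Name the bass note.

V in Eb minor has root Bb; the chord is Bb-D-F.
The figure 64 means second inversion — the fifth is in the bass.

F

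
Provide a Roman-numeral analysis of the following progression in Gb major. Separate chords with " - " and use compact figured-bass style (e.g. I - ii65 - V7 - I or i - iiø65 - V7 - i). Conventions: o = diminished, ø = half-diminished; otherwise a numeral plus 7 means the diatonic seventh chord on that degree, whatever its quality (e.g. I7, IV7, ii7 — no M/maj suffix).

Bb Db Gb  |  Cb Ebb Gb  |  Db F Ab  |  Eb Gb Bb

I6 - iv - V - vi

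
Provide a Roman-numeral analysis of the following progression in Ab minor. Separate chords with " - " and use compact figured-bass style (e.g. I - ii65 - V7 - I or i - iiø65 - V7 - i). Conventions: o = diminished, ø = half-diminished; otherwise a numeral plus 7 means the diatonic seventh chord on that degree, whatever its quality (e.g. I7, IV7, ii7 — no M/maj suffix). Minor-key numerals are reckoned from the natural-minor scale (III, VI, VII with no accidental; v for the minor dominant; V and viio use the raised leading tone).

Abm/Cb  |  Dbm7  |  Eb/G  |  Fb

i6 - iv7 - V6 - VI

Abm/Cb: minor triad on Ab = scale degree 1 → i6.
Dbm7: minor seventh chord on Db = scale degree 4 → iv7.
Eb/G: major triad on Eb = scale degree 5 → V6.
Fb has root Fb, degree 6 in Ab minor, so VI.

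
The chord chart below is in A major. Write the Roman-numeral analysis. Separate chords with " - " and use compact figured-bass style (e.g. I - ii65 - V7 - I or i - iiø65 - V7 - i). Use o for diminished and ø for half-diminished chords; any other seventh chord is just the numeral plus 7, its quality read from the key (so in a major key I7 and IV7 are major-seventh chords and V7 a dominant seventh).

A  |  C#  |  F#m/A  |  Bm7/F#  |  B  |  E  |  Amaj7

I - V/vi - vi6 - ii43 - V/V - V - I7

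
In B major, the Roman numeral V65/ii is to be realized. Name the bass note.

B#

The applied chord V65/ii is rooted on G#: G#-B#-D#-F#.
The figure 65 means first inversion — the third is in the bass.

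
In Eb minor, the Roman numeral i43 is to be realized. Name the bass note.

i in Eb minor has root Eb; the chord is Eb-Gb-Bb-Db.
The figure 43 means second inversion — the fifth is in the bass.

Bb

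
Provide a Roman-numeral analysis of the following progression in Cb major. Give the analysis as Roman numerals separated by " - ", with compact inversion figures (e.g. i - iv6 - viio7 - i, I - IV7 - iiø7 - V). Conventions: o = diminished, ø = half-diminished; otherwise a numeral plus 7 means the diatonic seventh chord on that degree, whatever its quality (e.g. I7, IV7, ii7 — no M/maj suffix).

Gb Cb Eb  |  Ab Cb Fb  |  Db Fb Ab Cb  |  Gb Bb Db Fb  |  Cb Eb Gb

Gb-Cb-Eb: root Cb is the tonic; major triad there is I64.
Ab-Cb-Fb has root Fb, degree 4 in Cb major, so IV6.
Db-Fb-Ab-Cb: root Db is the supertonic; minor seventh chord there is ii7.
Gb-Bb-Db-Fb: root Gb is the dominant; dominant seventh chord there is V7.
Cb-Eb-Gb has root Cb, degree 1 in Cb major, so I.

I64 - IV6 - ii7 - V7 - I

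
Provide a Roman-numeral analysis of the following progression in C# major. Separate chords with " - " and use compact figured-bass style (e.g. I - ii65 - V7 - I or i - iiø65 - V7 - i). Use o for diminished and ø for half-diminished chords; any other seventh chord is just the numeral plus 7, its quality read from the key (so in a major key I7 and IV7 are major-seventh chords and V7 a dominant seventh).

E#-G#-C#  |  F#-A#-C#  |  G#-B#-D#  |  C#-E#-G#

E#-G#-C#: major triad on C# = scale degree 1 → I6.
F#-A#-C#: root F# is the subdominant; major triad there is IV.
G#-B#-D# has root G#, degree 5 in C# major, so V.
C#-E#-G#: root C# is the tonic; major triad there is I.

I6 - IV - V - I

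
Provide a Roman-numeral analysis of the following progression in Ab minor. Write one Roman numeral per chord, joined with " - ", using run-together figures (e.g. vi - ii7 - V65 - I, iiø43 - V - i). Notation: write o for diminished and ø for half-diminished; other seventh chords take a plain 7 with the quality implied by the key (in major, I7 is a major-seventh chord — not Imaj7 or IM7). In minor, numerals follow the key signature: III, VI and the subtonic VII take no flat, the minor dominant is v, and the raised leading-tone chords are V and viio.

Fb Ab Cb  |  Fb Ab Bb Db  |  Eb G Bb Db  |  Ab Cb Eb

Fb-Ab-Cb: major triad on Fb = scale degree 6 → VI.
Fb-Ab-Bb-Db: half-diminished seventh chord on Bb = scale degree 2 → iiø43.
Eb-G-Bb-Db: root Eb is the dominant; dominant seventh chord there is V7.
Ab-Cb-Eb: root Ab is the tonic; minor triad there is i.

VI - iiø43 - V7 - i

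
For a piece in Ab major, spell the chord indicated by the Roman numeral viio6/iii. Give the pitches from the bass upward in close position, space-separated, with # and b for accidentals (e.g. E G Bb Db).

D F B

viio6/iii is a secondary leading-tone chord. The target iii is C in Ab major; the applied chord is rooted a semitone below, on B.
Building a diminished triad on B gives B-D-F.
The figured bass 6 indicates first inversion, placing the third (D) in the bass: D-F-B.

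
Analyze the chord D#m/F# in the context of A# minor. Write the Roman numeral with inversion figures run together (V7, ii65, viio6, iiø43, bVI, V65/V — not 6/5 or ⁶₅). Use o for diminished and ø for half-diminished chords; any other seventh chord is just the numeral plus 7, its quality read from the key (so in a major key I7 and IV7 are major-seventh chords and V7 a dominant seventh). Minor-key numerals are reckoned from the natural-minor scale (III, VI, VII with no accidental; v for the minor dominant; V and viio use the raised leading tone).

Stacked in thirds the chord is D#-F#-A#: a minor triad on D#.
D# is scale degree 4 in A# minor, and a minor triad on that degree is written iv.
With F# in the bass the chord is in first inversion, so the figured bass is 6.

iv6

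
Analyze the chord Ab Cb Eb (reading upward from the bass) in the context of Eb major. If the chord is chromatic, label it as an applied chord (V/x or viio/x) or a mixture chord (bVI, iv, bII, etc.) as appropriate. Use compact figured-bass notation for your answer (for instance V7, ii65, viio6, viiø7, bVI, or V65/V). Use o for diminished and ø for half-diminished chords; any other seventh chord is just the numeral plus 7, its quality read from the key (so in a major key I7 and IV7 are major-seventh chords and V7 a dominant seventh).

The pitches Ab-Cb-Eb form a minor triad rooted on Ab.
Ab is the fourth degree of Eb major. This is the minor subdominant, borrowed from the parallel minor.

iv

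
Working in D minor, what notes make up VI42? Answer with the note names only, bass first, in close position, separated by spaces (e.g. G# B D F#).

A Bb D F

The numeral's case and figure indicate a major seventh chord. In D minor its root, the submediant, is Bb.
Stacking thirds from Bb gives Bb-D-F-A.
The figured bass 42 indicates third inversion, placing the seventh (A) in the bass: A-Bb-D-F.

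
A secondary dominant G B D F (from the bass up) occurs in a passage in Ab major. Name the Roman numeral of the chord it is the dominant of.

The chord is a dominant seventh chord on G.
A dominant resolves down a perfect fifth: G → C. In Ab major, C is scale degree 3, i.e. iii.

iii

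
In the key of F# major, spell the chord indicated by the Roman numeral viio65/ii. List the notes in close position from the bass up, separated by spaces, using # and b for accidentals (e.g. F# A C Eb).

viio65/ii is a secondary leading-tone chord. The target ii is G# in F# major; the applied chord is rooted a semitone below, on F##.
Building a fully diminished seventh chord on F## gives F##-A#-C#-E.
The figured bass 65 indicates first inversion, placing the third (A#) in the bass: A#-C#-E-F##.

A# C# E F##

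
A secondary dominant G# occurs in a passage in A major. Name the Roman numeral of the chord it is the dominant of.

iii

The chord is a major triad on G#.
A dominant resolves down a perfect fifth: G# → C#. In A major, C# is scale degree 3, i.e. iii.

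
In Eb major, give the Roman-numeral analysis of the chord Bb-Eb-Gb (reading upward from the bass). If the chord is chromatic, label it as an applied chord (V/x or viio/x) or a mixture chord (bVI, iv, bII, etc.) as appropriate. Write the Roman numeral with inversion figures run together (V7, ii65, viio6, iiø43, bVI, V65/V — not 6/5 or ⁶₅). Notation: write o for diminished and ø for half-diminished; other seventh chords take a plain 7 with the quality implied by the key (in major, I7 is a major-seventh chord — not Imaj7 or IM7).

The pitches Eb-Gb-Bb form a minor triad rooted on Eb.
Eb is the first degree of Eb major. This is the minor tonic, borrowed from the parallel minor.
With Bb in the bass the chord is in second inversion, so the figured bass is 64.

i64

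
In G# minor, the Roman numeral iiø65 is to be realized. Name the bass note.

iiø in G# minor has root A#; the chord is A#-C#-E-G#.
The figure 65 means first inversion — the third is in the bass.

C#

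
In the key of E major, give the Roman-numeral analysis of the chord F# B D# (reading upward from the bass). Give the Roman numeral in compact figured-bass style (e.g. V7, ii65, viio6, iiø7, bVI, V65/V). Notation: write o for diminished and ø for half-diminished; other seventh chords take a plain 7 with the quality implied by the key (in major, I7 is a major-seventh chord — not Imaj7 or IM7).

V64

The pitches B-D#-F# form a major triad rooted on B.
In E major, B is the dominant; the diatonic major triad there is V.
With F# in the bass the chord is in second inversion, so the figured bass is 64.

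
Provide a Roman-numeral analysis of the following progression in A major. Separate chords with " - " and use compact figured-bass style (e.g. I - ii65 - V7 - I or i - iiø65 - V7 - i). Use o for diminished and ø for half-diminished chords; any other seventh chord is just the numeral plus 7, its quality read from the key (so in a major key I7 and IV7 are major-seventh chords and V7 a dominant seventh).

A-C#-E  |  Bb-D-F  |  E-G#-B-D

I - bII - V7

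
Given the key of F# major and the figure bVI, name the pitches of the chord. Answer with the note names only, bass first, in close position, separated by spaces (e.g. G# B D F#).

D F# A

bVI is a major triad on the lowered sixth degree, borrowed from the parallel minor. In F# major that root is D.
So the chord is D-F#-A, a major triad.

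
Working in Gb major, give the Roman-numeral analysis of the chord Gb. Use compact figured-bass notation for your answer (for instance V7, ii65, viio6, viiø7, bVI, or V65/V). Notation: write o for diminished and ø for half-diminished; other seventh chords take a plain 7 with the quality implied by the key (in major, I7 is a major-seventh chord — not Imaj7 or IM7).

I

The pitches Gb-Bb-Db form a major triad rooted on Gb.
Gb is scale degree 1 in Gb major, and a major triad on that degree is written I.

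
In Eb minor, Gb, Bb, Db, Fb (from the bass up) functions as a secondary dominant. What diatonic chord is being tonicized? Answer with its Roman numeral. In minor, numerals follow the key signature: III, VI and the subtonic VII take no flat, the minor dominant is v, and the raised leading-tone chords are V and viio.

VI

The chord is a dominant seventh chord on Gb.
A dominant resolves down a perfect fifth: Gb → Cb. In Eb minor, Cb is scale degree 6, i.e. VI.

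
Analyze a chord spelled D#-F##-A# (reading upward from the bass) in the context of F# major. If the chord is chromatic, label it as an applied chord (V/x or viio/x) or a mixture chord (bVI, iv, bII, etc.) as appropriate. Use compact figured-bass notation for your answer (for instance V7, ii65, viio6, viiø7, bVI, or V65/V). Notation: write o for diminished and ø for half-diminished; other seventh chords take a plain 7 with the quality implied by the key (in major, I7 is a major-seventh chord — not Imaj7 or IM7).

V/ii

Stacked in thirds the chord is D#-F##-A#: a major triad on D#.
D# is not a diatonic chord root with this quality in F# major, but it lies a perfect fifth above G# (ii), so the chord functions as an applied dominant of ii.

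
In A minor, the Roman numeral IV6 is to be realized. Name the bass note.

IV in A minor has root D; the chord is D-F#-A.
The figure 6 means first inversion — the third is in the bass.

F#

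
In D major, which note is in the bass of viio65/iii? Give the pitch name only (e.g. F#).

The applied chord viio65/iii is rooted on E#: E#-G#-B-D.
The figure 65 means first inversion — the third is in the bass.

G#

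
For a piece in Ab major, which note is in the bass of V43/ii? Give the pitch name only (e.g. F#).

C

The applied chord V43/ii is rooted on F: F-A-C-Eb.
The figure 43 means second inversion — the fifth is in the bass.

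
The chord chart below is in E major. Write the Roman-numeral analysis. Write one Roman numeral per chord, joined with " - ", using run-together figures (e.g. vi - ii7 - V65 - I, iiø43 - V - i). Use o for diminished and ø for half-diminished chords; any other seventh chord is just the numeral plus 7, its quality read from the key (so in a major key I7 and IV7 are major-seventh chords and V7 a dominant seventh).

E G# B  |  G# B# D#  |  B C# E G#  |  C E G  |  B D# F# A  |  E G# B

E-G#-B: major triad on E = scale degree 1 → I.
G#-B#-D#: chromatic; G# is V of vi, so V/vi.
B-C#-E-G#: root C# is the submediant; minor seventh chord there is vi42.
C-E-G: C with this quality isn't in the key; it's bVI, borrowed from the parallel minor.
B-D#-F#-A: root B is the dominant; dominant seventh chord there is V7.
E-G#-B: root E is the tonic; major triad there is I.

I - V/vi - vi42 - bVI - V7 - I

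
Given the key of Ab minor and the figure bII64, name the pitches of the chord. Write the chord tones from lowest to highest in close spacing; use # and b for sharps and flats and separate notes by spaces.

Fb Bbb Db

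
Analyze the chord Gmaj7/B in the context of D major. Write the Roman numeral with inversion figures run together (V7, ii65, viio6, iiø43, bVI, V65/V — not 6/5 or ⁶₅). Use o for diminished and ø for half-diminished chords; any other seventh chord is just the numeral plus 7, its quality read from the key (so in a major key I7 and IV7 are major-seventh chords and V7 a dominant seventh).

IV65

Stacked in thirds the chord is G-B-D-F#: a major seventh chord on G.
G is scale degree 4 in D major, and a major seventh chord on that degree is written IV7.
With B in the bass the chord is in first inversion, so the figured bass is 65.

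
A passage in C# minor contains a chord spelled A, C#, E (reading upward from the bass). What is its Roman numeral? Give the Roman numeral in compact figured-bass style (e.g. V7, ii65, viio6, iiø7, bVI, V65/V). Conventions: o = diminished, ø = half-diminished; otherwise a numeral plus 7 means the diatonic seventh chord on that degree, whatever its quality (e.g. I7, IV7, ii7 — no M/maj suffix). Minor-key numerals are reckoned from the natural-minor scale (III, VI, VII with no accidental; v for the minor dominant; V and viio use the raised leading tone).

The pitches A-C#-E form a major triad rooted on A.
A is scale degree 6 in C# minor, and a major triad on that degree is written VI.

VI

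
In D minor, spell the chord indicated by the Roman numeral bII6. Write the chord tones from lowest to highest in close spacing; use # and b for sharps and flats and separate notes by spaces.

Scale degree 2 in D minor is E; lowering it a half step gives Eb. bII6 is the Neapolitan sixth — a major triad on the lowered second degree, here in its customary first inversion.
So the chord is Eb-G-Bb, a major triad.
With the 6 figure the chord is in first inversion; from the bass G upward in close position it reads G-Bb-Eb.

G Bb Eb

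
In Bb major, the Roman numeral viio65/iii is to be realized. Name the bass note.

E

The applied chord viio65/iii is rooted on C#: C#-E-G-Bb.
The figure 65 means first inversion — the third is in the bass.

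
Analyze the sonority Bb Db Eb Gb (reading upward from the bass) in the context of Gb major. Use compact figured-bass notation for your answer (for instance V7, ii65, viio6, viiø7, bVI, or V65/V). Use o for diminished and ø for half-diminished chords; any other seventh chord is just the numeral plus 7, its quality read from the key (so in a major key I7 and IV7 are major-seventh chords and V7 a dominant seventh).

Stacked in thirds the chord is Eb-Gb-Bb-Db: a minor seventh chord on Eb.
In Gb major, Eb is the submediant; the diatonic minor seventh chord there is vi7.
With Bb in the bass the chord is in second inversion, so the figured bass is 43.

vi43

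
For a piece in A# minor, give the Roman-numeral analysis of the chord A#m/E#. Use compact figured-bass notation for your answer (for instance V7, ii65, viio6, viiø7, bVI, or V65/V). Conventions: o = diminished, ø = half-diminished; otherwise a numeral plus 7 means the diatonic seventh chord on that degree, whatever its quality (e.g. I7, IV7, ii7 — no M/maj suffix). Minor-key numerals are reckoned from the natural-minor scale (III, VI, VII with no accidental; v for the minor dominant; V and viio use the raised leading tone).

The pitches A#-C#-E# form a minor triad rooted on A#.
A# is scale degree 1 in A# minor, and a minor triad on that degree is written i.
With E# in the bass the chord is in second inversion, so the figured bass is 64.

i64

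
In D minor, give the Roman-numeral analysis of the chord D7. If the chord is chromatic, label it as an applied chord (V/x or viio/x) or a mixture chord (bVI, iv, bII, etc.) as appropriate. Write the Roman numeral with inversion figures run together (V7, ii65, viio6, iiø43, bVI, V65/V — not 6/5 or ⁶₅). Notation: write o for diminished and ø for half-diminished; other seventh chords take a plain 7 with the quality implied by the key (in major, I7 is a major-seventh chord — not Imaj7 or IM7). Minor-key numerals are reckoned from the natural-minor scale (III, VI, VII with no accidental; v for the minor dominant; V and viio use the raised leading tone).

The pitches D-F#-A-C form a dominant seventh chord rooted on D.
D is not a diatonic chord root with this quality in D minor, but it lies a perfect fifth above G (iv), so the chord functions as an applied dominant of iv.

V7/iv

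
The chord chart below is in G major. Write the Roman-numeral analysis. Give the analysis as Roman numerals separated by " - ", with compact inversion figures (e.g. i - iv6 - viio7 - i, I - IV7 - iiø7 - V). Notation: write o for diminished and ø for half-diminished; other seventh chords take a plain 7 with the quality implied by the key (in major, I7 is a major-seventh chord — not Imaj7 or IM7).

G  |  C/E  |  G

I - IV6 - I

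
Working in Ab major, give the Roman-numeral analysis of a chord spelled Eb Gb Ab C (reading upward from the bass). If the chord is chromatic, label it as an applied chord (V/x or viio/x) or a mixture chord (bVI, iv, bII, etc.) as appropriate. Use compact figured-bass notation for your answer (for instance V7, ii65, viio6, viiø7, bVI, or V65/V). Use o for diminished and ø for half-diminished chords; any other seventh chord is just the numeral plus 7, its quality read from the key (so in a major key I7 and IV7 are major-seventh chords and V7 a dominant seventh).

V43/IV

The pitches Ab-C-Eb-Gb form a dominant seventh chord rooted on Ab.
Ab is not a diatonic chord root with this quality in Ab major, but it lies a perfect fifth above Db (IV), so the chord functions as an applied dominant of IV.
With Eb in the bass the chord is in second inversion, so the figured bass is 43.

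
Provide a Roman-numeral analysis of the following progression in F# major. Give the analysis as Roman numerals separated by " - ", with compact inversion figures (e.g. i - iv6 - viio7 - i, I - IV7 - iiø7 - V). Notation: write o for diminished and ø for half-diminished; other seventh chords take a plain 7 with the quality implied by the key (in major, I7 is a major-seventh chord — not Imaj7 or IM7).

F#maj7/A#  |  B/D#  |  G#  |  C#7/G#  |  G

I65 - IV6 - V/V - V43 - bII

F#maj7/A#: major seventh chord on F# = scale degree 1 → I65.
B/D# has root B, degree 4 in F# major, so IV6.
G# is the secondary dominant of V (major triad on G#): V/V.
C#7/G# has root C#, degree 5 in F# major, so V43.
G: major triad on G — chromatic; G is the lowered second degree, so this is the Neapolitan chord, bII.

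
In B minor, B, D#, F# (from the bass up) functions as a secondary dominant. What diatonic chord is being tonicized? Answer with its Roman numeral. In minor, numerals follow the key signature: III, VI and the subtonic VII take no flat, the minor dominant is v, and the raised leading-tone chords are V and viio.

iv

The chord is a major triad on B.
A dominant resolves down a perfect fifth: B → E. In B minor, E is scale degree 4, i.e. iv.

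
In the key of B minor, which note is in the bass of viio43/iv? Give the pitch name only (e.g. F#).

The applied chord viio43/iv is rooted on D#: D#-F#-A-C.
The figure 43 means second inversion — the fifth is in the bass.

A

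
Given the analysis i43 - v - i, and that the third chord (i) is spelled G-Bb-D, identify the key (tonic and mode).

i is given as G-Bb-D — a minor triad with root G.
If G is scale degree 1 and the mode makes that degree carry a minor triad, the tonic is G and the mode is minor.

G minor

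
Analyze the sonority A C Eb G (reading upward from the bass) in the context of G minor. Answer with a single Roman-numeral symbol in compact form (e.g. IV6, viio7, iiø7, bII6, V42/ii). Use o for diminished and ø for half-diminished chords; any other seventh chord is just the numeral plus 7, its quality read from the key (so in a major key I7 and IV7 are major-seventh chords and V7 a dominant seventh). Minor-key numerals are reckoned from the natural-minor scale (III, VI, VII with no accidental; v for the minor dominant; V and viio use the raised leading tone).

The pitches A-C-Eb-G form a half-diminished seventh chord rooted on A.
A is scale degree 2 in G minor, and a half-diminished seventh chord on that degree is written iiø7.

iiø7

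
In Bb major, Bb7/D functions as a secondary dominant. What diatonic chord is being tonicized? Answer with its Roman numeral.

IV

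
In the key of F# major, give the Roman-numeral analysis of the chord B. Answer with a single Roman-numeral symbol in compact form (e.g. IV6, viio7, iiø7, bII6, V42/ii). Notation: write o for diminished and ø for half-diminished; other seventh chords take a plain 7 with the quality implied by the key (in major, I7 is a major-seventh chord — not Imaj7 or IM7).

The pitches B-D#-F# form a major triad rooted on B.
B is scale degree 4 in F# major, and a major triad on that degree is written IV.

IV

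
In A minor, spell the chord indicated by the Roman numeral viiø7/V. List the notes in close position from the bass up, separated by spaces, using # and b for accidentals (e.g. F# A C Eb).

D# F# A C#

The slash marks an applied leading-tone chord: viio of V. In A minor, V is E, so the leading tone to it is D#, a half step below.
Building a half-diminished seventh chord on D# gives D#-F#-A-C#.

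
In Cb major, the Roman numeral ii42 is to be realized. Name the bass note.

Cb

ii in Cb major has root Db; the chord is Db-Fb-Ab-Cb.
The figure 42 means third inversion — the seventh is in the bass.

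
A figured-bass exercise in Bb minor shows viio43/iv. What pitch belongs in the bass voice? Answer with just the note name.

Ab

The applied chord viio43/iv is rooted on D: D-F-Ab-Cb.
The figure 43 means second inversion — the fifth is in the bass.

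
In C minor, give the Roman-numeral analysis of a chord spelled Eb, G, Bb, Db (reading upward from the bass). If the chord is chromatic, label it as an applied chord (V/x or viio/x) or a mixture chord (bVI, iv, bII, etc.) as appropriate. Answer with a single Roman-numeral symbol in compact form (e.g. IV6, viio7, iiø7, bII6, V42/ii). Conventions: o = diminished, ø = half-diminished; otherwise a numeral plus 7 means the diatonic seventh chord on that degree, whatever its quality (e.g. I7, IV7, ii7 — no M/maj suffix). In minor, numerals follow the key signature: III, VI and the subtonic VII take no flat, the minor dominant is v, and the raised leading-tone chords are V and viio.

V7/VI

The pitches Eb-G-Bb-Db form a dominant seventh chord rooted on Eb.
Eb is not a diatonic chord root with this quality in C minor, but it lies a perfect fifth above Ab (VI), so the chord functions as an applied dominant of VI.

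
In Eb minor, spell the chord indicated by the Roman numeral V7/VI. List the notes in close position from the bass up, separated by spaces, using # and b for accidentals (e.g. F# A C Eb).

Gb Bb Db Fb

The slash means an applied dominant: we want the dominant of VI. In Eb minor, VI is Cb major, and its dominant is built on Gb.
Building a dominant seventh chord on Gb gives Gb-Bb-Db-Fb.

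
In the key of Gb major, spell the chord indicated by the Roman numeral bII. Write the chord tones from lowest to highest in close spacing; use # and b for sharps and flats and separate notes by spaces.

bII is the Neapolitan chord — a major triad on the lowered second degree. In Gb major that root is Abb.
So the chord is Abb-Cb-Ebb.

Abb Cb Ebb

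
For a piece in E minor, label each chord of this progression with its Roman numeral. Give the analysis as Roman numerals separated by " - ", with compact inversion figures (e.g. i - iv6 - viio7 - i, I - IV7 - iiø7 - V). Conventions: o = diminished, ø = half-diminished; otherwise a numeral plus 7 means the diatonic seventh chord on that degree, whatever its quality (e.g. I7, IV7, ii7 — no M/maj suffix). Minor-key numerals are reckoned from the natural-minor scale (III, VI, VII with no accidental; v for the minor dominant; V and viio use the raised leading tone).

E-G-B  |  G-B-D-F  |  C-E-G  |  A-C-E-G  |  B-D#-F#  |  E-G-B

E-G-B has root E, degree 1 in E minor, so i.
G-B-D-F: a dominant seventh chord on G, the applied dominant of VI → V7/VI.
C-E-G: root C is the submediant; major triad there is VI.
A-C-E-G has root A, degree 4 in E minor, so iv7.
B-D#-F# has root B, degree 5 in E minor, so V.
E-G-B: root E is the tonic; minor triad there is i.

i - V7/VI - VI - iv7 - V - i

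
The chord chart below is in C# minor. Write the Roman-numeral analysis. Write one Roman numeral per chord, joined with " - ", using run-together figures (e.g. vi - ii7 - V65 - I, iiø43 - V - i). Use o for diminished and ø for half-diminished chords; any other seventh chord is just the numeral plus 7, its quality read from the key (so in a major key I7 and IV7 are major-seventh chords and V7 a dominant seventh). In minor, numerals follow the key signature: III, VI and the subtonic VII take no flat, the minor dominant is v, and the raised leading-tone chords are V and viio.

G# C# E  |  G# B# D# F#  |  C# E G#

i64 - V7 - i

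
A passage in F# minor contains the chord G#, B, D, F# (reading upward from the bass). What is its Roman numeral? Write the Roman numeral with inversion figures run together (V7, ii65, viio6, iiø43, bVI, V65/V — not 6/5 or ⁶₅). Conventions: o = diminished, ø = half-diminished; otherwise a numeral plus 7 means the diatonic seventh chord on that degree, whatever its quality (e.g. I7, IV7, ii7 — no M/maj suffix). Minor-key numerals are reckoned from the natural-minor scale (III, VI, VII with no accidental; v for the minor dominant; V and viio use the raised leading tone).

Stacked in thirds the chord is G#-B-D-F#: a half-diminished seventh chord on G#.
G# is scale degree 2 in F# minor, and a half-diminished seventh chord on that degree is written iiø7.

iiø7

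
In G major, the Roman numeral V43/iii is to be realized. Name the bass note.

C#

The applied chord V43/iii is rooted on F#: F#-A#-C#-E.
The figure 43 means second inversion — the fifth is in the bass.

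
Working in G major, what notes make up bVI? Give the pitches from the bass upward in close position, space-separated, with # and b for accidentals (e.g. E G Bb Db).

Eb G Bb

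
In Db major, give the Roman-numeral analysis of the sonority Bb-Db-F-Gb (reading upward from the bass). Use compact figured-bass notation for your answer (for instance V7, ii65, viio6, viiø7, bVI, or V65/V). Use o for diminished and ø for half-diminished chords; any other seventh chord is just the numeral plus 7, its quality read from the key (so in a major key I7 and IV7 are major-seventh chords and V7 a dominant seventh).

IV65

Stacked in thirds the chord is Gb-Bb-Db-F: a major seventh chord on Gb.
Gb is scale degree 4 in Db major, and a major seventh chord on that degree is written IV7.
With Bb in the bass the chord is in first inversion, so the figured bass is 65.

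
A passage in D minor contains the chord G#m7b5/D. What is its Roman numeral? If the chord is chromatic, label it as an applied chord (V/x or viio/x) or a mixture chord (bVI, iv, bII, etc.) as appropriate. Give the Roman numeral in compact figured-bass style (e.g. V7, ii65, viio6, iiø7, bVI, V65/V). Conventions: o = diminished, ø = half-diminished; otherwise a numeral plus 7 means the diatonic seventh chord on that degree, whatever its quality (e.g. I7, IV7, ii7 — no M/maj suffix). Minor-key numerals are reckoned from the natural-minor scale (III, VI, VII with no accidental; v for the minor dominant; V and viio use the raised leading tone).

viiø43/V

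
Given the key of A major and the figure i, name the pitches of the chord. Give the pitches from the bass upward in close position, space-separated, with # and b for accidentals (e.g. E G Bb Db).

A C E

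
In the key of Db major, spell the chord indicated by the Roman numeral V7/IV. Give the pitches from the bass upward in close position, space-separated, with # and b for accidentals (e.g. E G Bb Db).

Db F Ab Cb

V7/IV is a secondary dominant — the dominant seventh of IV. IV in Db major is Gb, so the applied chord's root is Db, a perfect fifth above.
Building a dominant seventh chord on Db gives Db-F-Ab-Cb.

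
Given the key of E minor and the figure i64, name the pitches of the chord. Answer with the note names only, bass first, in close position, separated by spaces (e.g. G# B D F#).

The numeral's case and figure indicate a minor triad. In E minor its root, scale degree 1, is E.
That chord is spelled E-G-B.
The figured bass 64 indicates second inversion, placing the fifth (B) in the bass: B-E-G.

B E G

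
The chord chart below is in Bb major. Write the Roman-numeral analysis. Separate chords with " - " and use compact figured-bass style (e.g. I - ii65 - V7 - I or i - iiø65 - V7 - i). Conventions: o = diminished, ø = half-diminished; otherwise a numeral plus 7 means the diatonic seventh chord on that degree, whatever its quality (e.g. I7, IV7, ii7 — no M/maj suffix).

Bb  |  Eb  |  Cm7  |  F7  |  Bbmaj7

Bb: major triad on Bb = scale degree 1 → I.
Eb has root Eb, degree 4 in Bb major, so IV.
Cm7: minor seventh chord on C = scale degree 2 → ii7.
F7: dominant seventh chord on F = scale degree 5 → V7.
Bbmaj7: root Bb is the tonic; major seventh chord there is I7.

I - IV - ii7 - V7 - I7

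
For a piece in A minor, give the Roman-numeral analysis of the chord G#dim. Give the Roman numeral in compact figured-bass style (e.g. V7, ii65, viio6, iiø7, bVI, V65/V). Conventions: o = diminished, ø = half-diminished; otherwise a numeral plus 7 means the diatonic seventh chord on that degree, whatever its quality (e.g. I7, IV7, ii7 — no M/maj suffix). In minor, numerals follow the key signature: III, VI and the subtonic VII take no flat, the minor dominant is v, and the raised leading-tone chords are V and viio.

viio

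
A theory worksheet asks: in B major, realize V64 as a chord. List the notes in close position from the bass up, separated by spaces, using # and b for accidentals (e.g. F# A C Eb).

In B major, scale degree 5 is F#, and the diatonic chord built there is a major triad.
Stacking thirds from F# gives F#-A#-C#.
The figured bass 64 indicates second inversion, placing the fifth (C#) in the bass: C#-F#-A#.

C# F# A#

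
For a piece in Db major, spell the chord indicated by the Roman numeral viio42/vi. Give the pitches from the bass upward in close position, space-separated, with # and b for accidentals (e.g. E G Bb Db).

The slash marks an applied leading-tone chord: viio of vi. In Db major, vi is Bb, so the leading tone to it is A, a half step below.
Building a fully diminished seventh chord on A gives A-C-Eb-Gb.
With the 42 figure the chord is in third inversion; from the bass Gb upward in close position it reads Gb-A-C-Eb.

Gb A C Eb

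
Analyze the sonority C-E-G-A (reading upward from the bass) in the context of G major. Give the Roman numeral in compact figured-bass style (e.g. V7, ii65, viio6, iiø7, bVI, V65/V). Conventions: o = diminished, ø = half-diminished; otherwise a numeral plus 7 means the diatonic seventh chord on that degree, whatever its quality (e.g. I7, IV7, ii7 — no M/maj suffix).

ii65

Stacked in thirds the chord is A-C-E-G: a minor seventh chord on A.
A is scale degree 2 in G major, and a minor seventh chord on that degree is written ii7.
With C in the bass the chord is in first inversion, so the figured bass is 65.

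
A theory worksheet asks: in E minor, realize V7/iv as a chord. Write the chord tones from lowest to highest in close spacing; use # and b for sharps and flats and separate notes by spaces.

E G# B D

V7/iv is a secondary dominant — the dominant seventh of iv. iv in E minor is A, so the applied chord's root is E, a perfect fifth above.
Building a dominant seventh chord on E gives E-G#-B-D.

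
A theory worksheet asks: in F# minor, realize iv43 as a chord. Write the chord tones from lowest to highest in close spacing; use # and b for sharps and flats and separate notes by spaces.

F# A B D

In F# minor, scale degree 4 is B, and the diatonic chord built there is a minor seventh chord.
That chord is spelled B-D-F#-A.
The figured bass 43 indicates second inversion, placing the fifth (F#) in the bass: F#-A-B-D.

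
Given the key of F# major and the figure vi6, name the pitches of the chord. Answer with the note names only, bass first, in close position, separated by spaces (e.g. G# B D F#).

F# A# D#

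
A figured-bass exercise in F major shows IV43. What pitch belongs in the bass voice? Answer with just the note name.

IV in F major has root Bb; the chord is Bb-D-F-A.
The figure 43 means second inversion — the fifth is in the bass.

F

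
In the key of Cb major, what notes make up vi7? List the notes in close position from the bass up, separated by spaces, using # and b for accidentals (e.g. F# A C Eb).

The numeral's case and figure indicate a minor seventh chord. In Cb major its root, the submediant, is Ab.
Stacking thirds from Ab gives Ab-Cb-Eb-Gb.

Ab Cb Eb Gb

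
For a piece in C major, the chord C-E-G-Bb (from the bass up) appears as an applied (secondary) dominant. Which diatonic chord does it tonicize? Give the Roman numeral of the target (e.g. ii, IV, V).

IV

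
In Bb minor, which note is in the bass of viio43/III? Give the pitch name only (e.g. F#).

The applied chord viio43/III is rooted on C: C-Eb-Gb-Bbb.
The figure 43 means second inversion — the fifth is in the bass.

Gb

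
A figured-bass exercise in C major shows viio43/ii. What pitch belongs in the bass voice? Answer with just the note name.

G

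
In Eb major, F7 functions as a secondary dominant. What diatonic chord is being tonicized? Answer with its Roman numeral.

V

The chord is a dominant seventh chord on F.
A dominant resolves down a perfect fifth: F → Bb. In Eb major, Bb is scale degree 5, i.e. V.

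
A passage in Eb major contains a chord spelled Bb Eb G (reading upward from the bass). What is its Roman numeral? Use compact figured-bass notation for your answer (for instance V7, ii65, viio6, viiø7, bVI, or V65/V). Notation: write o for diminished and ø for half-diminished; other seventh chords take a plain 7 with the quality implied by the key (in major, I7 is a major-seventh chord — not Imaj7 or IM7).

I64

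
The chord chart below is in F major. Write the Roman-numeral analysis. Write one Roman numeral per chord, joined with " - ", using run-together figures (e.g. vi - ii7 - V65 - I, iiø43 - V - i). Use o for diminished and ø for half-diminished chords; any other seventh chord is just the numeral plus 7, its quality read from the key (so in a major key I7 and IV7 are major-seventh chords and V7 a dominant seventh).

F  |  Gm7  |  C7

I - ii7 - V7

F has root F, degree 1 in F major, so I.
Gm7 has root G, degree 2 in F major, so ii7.
C7: root C is the dominant; dominant seventh chord there is V7.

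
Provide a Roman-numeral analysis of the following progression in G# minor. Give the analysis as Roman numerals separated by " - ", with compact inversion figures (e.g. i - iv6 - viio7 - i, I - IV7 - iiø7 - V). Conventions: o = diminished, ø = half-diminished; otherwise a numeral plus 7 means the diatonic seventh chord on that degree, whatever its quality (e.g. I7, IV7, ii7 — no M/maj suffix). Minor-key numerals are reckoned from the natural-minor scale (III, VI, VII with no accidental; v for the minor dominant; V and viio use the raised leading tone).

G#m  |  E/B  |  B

G#m: root G# is the tonic; minor triad there is i.
E/B has root E, degree 6 in G# minor, so VI64.
B has root B, degree 3 in G# minor, so III.

i - VI64 - III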